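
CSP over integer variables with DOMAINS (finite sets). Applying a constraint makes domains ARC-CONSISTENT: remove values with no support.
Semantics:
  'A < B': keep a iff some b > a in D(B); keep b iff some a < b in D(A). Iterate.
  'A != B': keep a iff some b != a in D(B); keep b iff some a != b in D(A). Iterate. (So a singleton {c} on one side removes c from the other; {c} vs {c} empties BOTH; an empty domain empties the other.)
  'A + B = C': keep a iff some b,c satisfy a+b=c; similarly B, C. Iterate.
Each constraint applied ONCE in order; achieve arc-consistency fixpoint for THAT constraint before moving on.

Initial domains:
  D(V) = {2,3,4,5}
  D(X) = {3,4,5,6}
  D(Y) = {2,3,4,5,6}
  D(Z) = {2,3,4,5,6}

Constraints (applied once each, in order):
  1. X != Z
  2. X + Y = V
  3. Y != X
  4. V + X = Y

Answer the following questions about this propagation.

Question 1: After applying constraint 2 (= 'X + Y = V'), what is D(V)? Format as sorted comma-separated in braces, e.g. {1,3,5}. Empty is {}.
Answer: {5}

Derivation:
Constraint 1 (X != Z) on D(X)={3,4,5,6} D(Z)={2,3,4,5,6}: no change
Constraint 2 (X + Y = V) on D(X)={3,4,5,6} D(Y)={2,3,4,5,6} D(V)={2,3,4,5}: X {3,4,5,6}->{3}; Y {2,3,4,5,6}->{2}; V {2,3,4,5}->{5}
So after constraint 2: D(V) = {5}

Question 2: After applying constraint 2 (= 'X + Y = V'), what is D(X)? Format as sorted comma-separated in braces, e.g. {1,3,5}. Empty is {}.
Answer: {3}

Derivation:
Constraint 1 (X != Z) on D(X)={3,4,5,6} D(Z)={2,3,4,5,6}: no change
Constraint 2 (X + Y = V) on D(X)={3,4,5,6} D(Y)={2,3,4,5,6} D(V)={2,3,4,5}: X {3,4,5,6}->{3}; Y {2,3,4,5,6}->{2}; V {2,3,4,5}->{5}
So after constraint 2: D(X) = {3}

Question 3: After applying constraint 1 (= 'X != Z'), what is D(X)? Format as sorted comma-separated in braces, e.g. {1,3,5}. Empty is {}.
Answer: {3,4,5,6}

Derivation:
Constraint 1 (X != Z) on D(X)={3,4,5,6} D(Z)={2,3,4,5,6}: no change
So after constraint 1: D(X) = {3,4,5,6}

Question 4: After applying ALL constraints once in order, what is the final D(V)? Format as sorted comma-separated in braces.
Answer: {}

Derivation:
Constraint 1 (X != Z) on D(X)={3,4,5,6} D(Z)={2,3,4,5,6}: no change
Constraint 2 (X + Y = V) on D(X)={3,4,5,6} D(Y)={2,3,4,5,6} D(V)={2,3,4,5}: X {3,4,5,6}->{3}; Y {2,3,4,5,6}->{2}; V {2,3,4,5}->{5}
Constraint 3 (Y != X) on D(Y)={2} D(X)={3}: no change
Constraint 4 (V + X = Y) on D(V)={5} D(X)={3} D(Y)={2}: V {5}->{}; X {3}->{}; Y {2}->{}
So after all 4 constraints: D(V) = {}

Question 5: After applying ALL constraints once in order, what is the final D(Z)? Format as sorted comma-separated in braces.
Answer: {2,3,4,5,6}

Derivation:
Constraint 1 (X != Z) on D(X)={3,4,5,6} D(Z)={2,3,4,5,6}: no change
Constraint 2 (X + Y = V) on D(X)={3,4,5,6} D(Y)={2,3,4,5,6} D(V)={2,3,4,5}: X {3,4,5,6}->{3}; Y {2,3,4,5,6}->{2}; V {2,3,4,5}->{5}
Constraint 3 (Y != X) on D(Y)={2} D(X)={3}: no change
Constraint 4 (V + X = Y) on D(V)={5} D(X)={3} D(Y)={2}: V {5}->{}; X {3}->{}; Y {2}->{}
So after all 4 constraints: D(Z) = {2,3,4,5,6}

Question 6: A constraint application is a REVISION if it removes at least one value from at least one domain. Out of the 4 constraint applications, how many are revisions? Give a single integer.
Constraint 1 (X != Z) on D(X)={3,4,5,6} D(Z)={2,3,4,5,6}: no change => not a revision
Constraint 2 (X + Y = V) on D(X)={3,4,5,6} D(Y)={2,3,4,5,6} D(V)={2,3,4,5}: X {3,4,5,6}->{3}; Y {2,3,4,5,6}->{2}; V {2,3,4,5}->{5} => REVISION
Constraint 3 (Y != X) on D(Y)={2} D(X)={3}: no change => not a revision
Constraint 4 (V + X = Y) on D(V)={5} D(X)={3} D(Y)={2}: V {5}->{}; X {3}->{}; Y {2}->{} => REVISION
Total revisions = 2

Answer: 2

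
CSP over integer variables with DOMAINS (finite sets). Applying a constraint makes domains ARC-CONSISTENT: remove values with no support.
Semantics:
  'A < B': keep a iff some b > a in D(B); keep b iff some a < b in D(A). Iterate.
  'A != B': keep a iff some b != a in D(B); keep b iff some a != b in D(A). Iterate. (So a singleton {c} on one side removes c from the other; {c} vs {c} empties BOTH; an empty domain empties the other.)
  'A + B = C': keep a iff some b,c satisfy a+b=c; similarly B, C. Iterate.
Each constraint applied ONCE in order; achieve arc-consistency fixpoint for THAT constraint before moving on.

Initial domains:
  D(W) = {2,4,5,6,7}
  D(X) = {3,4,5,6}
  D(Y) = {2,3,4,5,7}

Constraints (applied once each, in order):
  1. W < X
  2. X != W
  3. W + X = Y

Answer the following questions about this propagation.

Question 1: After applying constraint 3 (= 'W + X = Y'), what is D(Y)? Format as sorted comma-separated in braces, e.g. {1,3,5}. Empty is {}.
Constraint 1 (W < X) on D(W)={2,4,5,6,7} D(X)={3,4,5,6}: W {2,4,5,6,7}->{2,4,5}
Constraint 2 (X != W) on D(X)={3,4,5,6} D(W)={2,4,5}: no change
Constraint 3 (W + X = Y) on D(W)={2,4,5} D(X)={3,4,5,6} D(Y)={2,3,4,5,7}: W {2,4,5}->{2,4}; X {3,4,5,6}->{3,5}; Y {2,3,4,5,7}->{5,7}
So after constraint 3: D(Y) = {5,7}

Answer: {5,7}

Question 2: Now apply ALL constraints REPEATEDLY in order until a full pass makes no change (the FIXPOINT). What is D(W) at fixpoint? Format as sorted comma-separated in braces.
pass 0 (initial): D(W)={2,4,5,6,7}
pass 1: W {2,4,5,6,7}->{2,4}; X {3,4,5,6}->{3,5}; Y {2,3,4,5,7}->{5,7}
pass 2: no change
Fixpoint after 2 passes: D(W) = {2,4}

Answer: {2,4}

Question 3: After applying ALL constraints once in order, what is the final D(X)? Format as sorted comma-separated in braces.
Constraint 1 (W < X) on D(W)={2,4,5,6,7} D(X)={3,4,5,6}: W {2,4,5,6,7}->{2,4,5}
Constraint 2 (X != W) on D(X)={3,4,5,6} D(W)={2,4,5}: no change
Constraint 3 (W + X = Y) on D(W)={2,4,5} D(X)={3,4,5,6} D(Y)={2,3,4,5,7}: W {2,4,5}->{2,4}; X {3,4,5,6}->{3,5}; Y {2,3,4,5,7}->{5,7}
So after all 3 constraints: D(X) = {3,5}

Answer: {3,5}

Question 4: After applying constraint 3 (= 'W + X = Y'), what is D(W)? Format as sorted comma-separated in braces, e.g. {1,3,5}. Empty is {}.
Answer: {2,4}

Derivation:
Constraint 1 (W < X) on D(W)={2,4,5,6,7} D(X)={3,4,5,6}: W {2,4,5,6,7}->{2,4,5}
Constraint 2 (X != W) on D(X)={3,4,5,6} D(W)={2,4,5}: no change
Constraint 3 (W + X = Y) on D(W)={2,4,5} D(X)={3,4,5,6} D(Y)={2,3,4,5,7}: W {2,4,5}->{2,4}; X {3,4,5,6}->{3,5}; Y {2,3,4,5,7}->{5,7}
So after constraint 3: D(W) = {2,4}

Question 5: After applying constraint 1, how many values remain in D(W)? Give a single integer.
Constraint 1 (W < X) on D(W)={2,4,5,6,7} D(X)={3,4,5,6}: W {2,4,5,6,7}->{2,4,5}
So after constraint 1: D(W)={2,4,5}, size = 3

Answer: 3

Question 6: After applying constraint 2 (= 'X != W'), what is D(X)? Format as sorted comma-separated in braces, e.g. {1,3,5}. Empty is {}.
Answer: {3,4,5,6}

Derivation:
Constraint 1 (W < X) on D(W)={2,4,5,6,7} D(X)={3,4,5,6}: W {2,4,5,6,7}->{2,4,5}
Constraint 2 (X != W) on D(X)={3,4,5,6} D(W)={2,4,5}: no change
So after constraint 2: D(X) = {3,4,5,6}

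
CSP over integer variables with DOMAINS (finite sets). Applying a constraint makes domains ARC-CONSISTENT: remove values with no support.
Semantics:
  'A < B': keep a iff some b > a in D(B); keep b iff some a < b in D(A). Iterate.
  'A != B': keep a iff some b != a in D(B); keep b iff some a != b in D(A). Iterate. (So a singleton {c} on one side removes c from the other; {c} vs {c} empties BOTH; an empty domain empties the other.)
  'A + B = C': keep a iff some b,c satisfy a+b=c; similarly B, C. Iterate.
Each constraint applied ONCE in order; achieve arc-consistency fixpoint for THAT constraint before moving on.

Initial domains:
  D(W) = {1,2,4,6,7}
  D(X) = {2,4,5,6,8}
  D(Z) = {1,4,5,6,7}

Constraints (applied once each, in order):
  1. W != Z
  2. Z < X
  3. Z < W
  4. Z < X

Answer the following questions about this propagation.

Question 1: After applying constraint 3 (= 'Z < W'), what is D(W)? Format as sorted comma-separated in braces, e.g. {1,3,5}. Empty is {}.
Constraint 1 (W != Z) on D(W)={1,2,4,6,7} D(Z)={1,4,5,6,7}: no change
Constraint 2 (Z < X) on D(Z)={1,4,5,6,7} D(X)={2,4,5,6,8}: no change
Constraint 3 (Z < W) on D(Z)={1,4,5,6,7} D(W)={1,2,4,6,7}: Z {1,4,5,6,7}->{1,4,5,6}; W {1,2,4,6,7}->{2,4,6,7}
So after constraint 3: D(W) = {2,4,6,7}

Answer: {2,4,6,7}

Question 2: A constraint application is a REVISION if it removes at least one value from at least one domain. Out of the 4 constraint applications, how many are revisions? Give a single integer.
Answer: 1

Derivation:
Constraint 1 (W != Z) on D(W)={1,2,4,6,7} D(Z)={1,4,5,6,7}: no change => not a revision
Constraint 2 (Z < X) on D(Z)={1,4,5,6,7} D(X)={2,4,5,6,8}: no change => not a revision
Constraint 3 (Z < W) on D(Z)={1,4,5,6,7} D(W)={1,2,4,6,7}: Z {1,4,5,6,7}->{1,4,5,6}; W {1,2,4,6,7}->{2,4,6,7} => REVISION
Constraint 4 (Z < X) on D(Z)={1,4,5,6} D(X)={2,4,5,6,8}: no change => not a revision
Total revisions = 1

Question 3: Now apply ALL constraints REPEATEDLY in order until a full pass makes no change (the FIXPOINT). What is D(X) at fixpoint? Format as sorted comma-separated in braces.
pass 0 (initial): D(X)={2,4,5,6,8}
pass 1: W {1,2,4,6,7}->{2,4,6,7}; Z {1,4,5,6,7}->{1,4,5,6}
pass 2: no change
Fixpoint after 2 passes: D(X) = {2,4,5,6,8}

Answer: {2,4,5,6,8}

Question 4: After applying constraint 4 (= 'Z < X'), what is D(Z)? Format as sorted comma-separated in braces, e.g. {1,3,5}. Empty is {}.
Answer: {1,4,5,6}

Derivation:
Constraint 1 (W != Z) on D(W)={1,2,4,6,7} D(Z)={1,4,5,6,7}: no change
Constraint 2 (Z < X) on D(Z)={1,4,5,6,7} D(X)={2,4,5,6,8}: no change
Constraint 3 (Z < W) on D(Z)={1,4,5,6,7} D(W)={1,2,4,6,7}: Z {1,4,5,6,7}->{1,4,5,6}; W {1,2,4,6,7}->{2,4,6,7}
Constraint 4 (Z < X) on D(Z)={1,4,5,6} D(X)={2,4,5,6,8}: no change
So after constraint 4: D(Z) = {1,4,5,6}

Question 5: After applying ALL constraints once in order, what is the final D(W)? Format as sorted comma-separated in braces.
Constraint 1 (W != Z) on D(W)={1,2,4,6,7} D(Z)={1,4,5,6,7}: no change
Constraint 2 (Z < X) on D(Z)={1,4,5,6,7} D(X)={2,4,5,6,8}: no change
Constraint 3 (Z < W) on D(Z)={1,4,5,6,7} D(W)={1,2,4,6,7}: Z {1,4,5,6,7}->{1,4,5,6}; W {1,2,4,6,7}->{2,4,6,7}
Constraint 4 (Z < X) on D(Z)={1,4,5,6} D(X)={2,4,5,6,8}: no change
So after all 4 constraints: D(W) = {2,4,6,7}

Answer: {2,4,6,7}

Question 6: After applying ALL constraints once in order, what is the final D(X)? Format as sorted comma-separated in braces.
Answer: {2,4,5,6,8}

Derivation:
Constraint 1 (W != Z) on D(W)={1,2,4,6,7} D(Z)={1,4,5,6,7}: no change
Constraint 2 (Z < X) on D(Z)={1,4,5,6,7} D(X)={2,4,5,6,8}: no change
Constraint 3 (Z < W) on D(Z)={1,4,5,6,7} D(W)={1,2,4,6,7}: Z {1,4,5,6,7}->{1,4,5,6}; W {1,2,4,6,7}->{2,4,6,7}
Constraint 4 (Z < X) on D(Z)={1,4,5,6} D(X)={2,4,5,6,8}: no change
So after all 4 constraints: D(X) = {2,4,5,6,8}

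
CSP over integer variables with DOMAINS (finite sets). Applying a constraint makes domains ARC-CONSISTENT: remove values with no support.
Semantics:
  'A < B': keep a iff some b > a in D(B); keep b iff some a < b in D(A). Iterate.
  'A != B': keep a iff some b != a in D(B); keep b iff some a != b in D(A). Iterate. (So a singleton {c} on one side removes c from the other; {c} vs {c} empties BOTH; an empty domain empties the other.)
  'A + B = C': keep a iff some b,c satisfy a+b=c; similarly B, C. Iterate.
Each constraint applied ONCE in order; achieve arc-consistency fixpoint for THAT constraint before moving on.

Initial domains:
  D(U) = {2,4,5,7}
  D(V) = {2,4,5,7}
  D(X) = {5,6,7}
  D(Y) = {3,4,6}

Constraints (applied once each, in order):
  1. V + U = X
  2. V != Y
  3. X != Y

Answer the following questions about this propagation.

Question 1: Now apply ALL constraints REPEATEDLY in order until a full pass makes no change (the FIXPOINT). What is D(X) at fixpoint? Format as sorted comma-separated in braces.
pass 0 (initial): D(X)={5,6,7}
pass 1: U {2,4,5,7}->{2,4,5}; V {2,4,5,7}->{2,4,5}; X {5,6,7}->{6,7}
pass 2: no change
Fixpoint after 2 passes: D(X) = {6,7}

Answer: {6,7}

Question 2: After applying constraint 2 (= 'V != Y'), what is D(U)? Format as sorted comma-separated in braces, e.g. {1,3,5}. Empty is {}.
Answer: {2,4,5}

Derivation:
Constraint 1 (V + U = X) on D(V)={2,4,5,7} D(U)={2,4,5,7} D(X)={5,6,7}: V {2,4,5,7}->{2,4,5}; U {2,4,5,7}->{2,4,5}; X {5,6,7}->{6,7}
Constraint 2 (V != Y) on D(V)={2,4,5} D(Y)={3,4,6}: no change
So after constraint 2: D(U) = {2,4,5}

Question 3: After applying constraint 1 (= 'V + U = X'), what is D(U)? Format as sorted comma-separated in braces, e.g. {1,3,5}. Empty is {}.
Answer: {2,4,5}

Derivation:
Constraint 1 (V + U = X) on D(V)={2,4,5,7} D(U)={2,4,5,7} D(X)={5,6,7}: V {2,4,5,7}->{2,4,5}; U {2,4,5,7}->{2,4,5}; X {5,6,7}->{6,7}
So after constraint 1: D(U) = {2,4,5}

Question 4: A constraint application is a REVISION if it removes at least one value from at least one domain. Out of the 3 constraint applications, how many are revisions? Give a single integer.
Constraint 1 (V + U = X) on D(V)={2,4,5,7} D(U)={2,4,5,7} D(X)={5,6,7}: V {2,4,5,7}->{2,4,5}; U {2,4,5,7}->{2,4,5}; X {5,6,7}->{6,7} => REVISION
Constraint 2 (V != Y) on D(V)={2,4,5} D(Y)={3,4,6}: no change => not a revision
Constraint 3 (X != Y) on D(X)={6,7} D(Y)={3,4,6}: no change => not a revision
Total revisions = 1

Answer: 1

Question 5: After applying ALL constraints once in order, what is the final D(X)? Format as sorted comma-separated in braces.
Constraint 1 (V + U = X) on D(V)={2,4,5,7} D(U)={2,4,5,7} D(X)={5,6,7}: V {2,4,5,7}->{2,4,5}; U {2,4,5,7}->{2,4,5}; X {5,6,7}->{6,7}
Constraint 2 (V != Y) on D(V)={2,4,5} D(Y)={3,4,6}: no change
Constraint 3 (X != Y) on D(X)={6,7} D(Y)={3,4,6}: no change
So after all 3 constraints: D(X) = {6,7}

Answer: {6,7}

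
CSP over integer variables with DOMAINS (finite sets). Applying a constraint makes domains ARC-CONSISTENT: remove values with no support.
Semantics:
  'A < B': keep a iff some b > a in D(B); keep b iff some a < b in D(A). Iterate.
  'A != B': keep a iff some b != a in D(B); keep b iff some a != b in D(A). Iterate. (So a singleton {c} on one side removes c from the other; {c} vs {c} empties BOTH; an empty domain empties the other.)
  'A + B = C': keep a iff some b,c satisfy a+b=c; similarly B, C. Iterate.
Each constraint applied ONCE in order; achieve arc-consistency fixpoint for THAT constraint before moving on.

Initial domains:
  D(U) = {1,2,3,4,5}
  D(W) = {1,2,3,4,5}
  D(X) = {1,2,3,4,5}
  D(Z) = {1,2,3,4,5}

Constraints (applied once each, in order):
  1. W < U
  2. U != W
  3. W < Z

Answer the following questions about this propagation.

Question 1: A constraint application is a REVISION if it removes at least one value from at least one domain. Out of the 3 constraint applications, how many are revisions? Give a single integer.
Answer: 2

Derivation:
Constraint 1 (W < U) on D(W)={1,2,3,4,5} D(U)={1,2,3,4,5}: W {1,2,3,4,5}->{1,2,3,4}; U {1,2,3,4,5}->{2,3,4,5} => REVISION
Constraint 2 (U != W) on D(U)={2,3,4,5} D(W)={1,2,3,4}: no change => not a revision
Constraint 3 (W < Z) on D(W)={1,2,3,4} D(Z)={1,2,3,4,5}: Z {1,2,3,4,5}->{2,3,4,5} => REVISION
Total revisions = 2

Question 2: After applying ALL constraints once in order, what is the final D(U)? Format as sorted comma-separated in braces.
Answer: {2,3,4,5}

Derivation:
Constraint 1 (W < U) on D(W)={1,2,3,4,5} D(U)={1,2,3,4,5}: W {1,2,3,4,5}->{1,2,3,4}; U {1,2,3,4,5}->{2,3,4,5}
Constraint 2 (U != W) on D(U)={2,3,4,5} D(W)={1,2,3,4}: no change
Constraint 3 (W < Z) on D(W)={1,2,3,4} D(Z)={1,2,3,4,5}: Z {1,2,3,4,5}->{2,3,4,5}
So after all 3 constraints: D(U) = {2,3,4,5}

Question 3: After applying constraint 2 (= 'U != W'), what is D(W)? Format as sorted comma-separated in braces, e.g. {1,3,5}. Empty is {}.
Constraint 1 (W < U) on D(W)={1,2,3,4,5} D(U)={1,2,3,4,5}: W {1,2,3,4,5}->{1,2,3,4}; U {1,2,3,4,5}->{2,3,4,5}
Constraint 2 (U != W) on D(U)={2,3,4,5} D(W)={1,2,3,4}: no change
So after constraint 2: D(W) = {1,2,3,4}

Answer: {1,2,3,4}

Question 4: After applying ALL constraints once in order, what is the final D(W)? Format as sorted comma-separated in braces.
Constraint 1 (W < U) on D(W)={1,2,3,4,5} D(U)={1,2,3,4,5}: W {1,2,3,4,5}->{1,2,3,4}; U {1,2,3,4,5}->{2,3,4,5}
Constraint 2 (U != W) on D(U)={2,3,4,5} D(W)={1,2,3,4}: no change
Constraint 3 (W < Z) on D(W)={1,2,3,4} D(Z)={1,2,3,4,5}: Z {1,2,3,4,5}->{2,3,4,5}
So after all 3 constraints: D(W) = {1,2,3,4}

Answer: {1,2,3,4}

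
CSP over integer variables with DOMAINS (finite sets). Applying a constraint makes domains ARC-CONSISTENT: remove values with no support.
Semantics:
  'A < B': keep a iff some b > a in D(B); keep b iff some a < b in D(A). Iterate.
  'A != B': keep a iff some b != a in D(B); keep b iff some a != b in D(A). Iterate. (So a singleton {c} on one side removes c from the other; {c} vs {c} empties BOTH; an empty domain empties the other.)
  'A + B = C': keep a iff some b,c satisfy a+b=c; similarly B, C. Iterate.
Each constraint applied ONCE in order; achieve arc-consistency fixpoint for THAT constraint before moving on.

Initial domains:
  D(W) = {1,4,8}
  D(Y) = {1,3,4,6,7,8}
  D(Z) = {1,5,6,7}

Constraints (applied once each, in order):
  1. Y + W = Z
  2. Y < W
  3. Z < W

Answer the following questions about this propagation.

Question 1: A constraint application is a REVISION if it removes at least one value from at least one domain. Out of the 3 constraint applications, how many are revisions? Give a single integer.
Answer: 3

Derivation:
Constraint 1 (Y + W = Z) on D(Y)={1,3,4,6,7,8} D(W)={1,4,8} D(Z)={1,5,6,7}: Y {1,3,4,6,7,8}->{1,3,4,6}; W {1,4,8}->{1,4}; Z {1,5,6,7}->{5,7} => REVISION
Constraint 2 (Y < W) on D(Y)={1,3,4,6} D(W)={1,4}: Y {1,3,4,6}->{1,3}; W {1,4}->{4} => REVISION
Constraint 3 (Z < W) on D(Z)={5,7} D(W)={4}: Z {5,7}->{}; W {4}->{} => REVISION
Total revisions = 3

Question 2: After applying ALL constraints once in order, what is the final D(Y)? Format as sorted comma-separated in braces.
Answer: {1,3}

Derivation:
Constraint 1 (Y + W = Z) on D(Y)={1,3,4,6,7,8} D(W)={1,4,8} D(Z)={1,5,6,7}: Y {1,3,4,6,7,8}->{1,3,4,6}; W {1,4,8}->{1,4}; Z {1,5,6,7}->{5,7}
Constraint 2 (Y < W) on D(Y)={1,3,4,6} D(W)={1,4}: Y {1,3,4,6}->{1,3}; W {1,4}->{4}
Constraint 3 (Z < W) on D(Z)={5,7} D(W)={4}: Z {5,7}->{}; W {4}->{}
So after all 3 constraints: D(Y) = {1,3}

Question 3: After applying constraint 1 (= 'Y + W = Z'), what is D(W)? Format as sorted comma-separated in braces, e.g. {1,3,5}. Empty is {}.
Constraint 1 (Y + W = Z) on D(Y)={1,3,4,6,7,8} D(W)={1,4,8} D(Z)={1,5,6,7}: Y {1,3,4,6,7,8}->{1,3,4,6}; W {1,4,8}->{1,4}; Z {1,5,6,7}->{5,7}
So after constraint 1: D(W) = {1,4}

Answer: {1,4}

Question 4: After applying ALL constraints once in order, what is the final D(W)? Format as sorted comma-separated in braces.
Constraint 1 (Y + W = Z) on D(Y)={1,3,4,6,7,8} D(W)={1,4,8} D(Z)={1,5,6,7}: Y {1,3,4,6,7,8}->{1,3,4,6}; W {1,4,8}->{1,4}; Z {1,5,6,7}->{5,7}
Constraint 2 (Y < W) on D(Y)={1,3,4,6} D(W)={1,4}: Y {1,3,4,6}->{1,3}; W {1,4}->{4}
Constraint 3 (Z < W) on D(Z)={5,7} D(W)={4}: Z {5,7}->{}; W {4}->{}
So after all 3 constraints: D(W) = {}

Answer: {}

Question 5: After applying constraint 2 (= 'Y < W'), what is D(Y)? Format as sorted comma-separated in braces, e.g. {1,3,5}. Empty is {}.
Constraint 1 (Y + W = Z) on D(Y)={1,3,4,6,7,8} D(W)={1,4,8} D(Z)={1,5,6,7}: Y {1,3,4,6,7,8}->{1,3,4,6}; W {1,4,8}->{1,4}; Z {1,5,6,7}->{5,7}
Constraint 2 (Y < W) on D(Y)={1,3,4,6} D(W)={1,4}: Y {1,3,4,6}->{1,3}; W {1,4}->{4}
So after constraint 2: D(Y) = {1,3}

Answer: {1,3}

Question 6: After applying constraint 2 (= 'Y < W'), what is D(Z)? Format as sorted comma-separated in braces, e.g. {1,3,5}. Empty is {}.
Answer: {5,7}

Derivation:
Constraint 1 (Y + W = Z) on D(Y)={1,3,4,6,7,8} D(W)={1,4,8} D(Z)={1,5,6,7}: Y {1,3,4,6,7,8}->{1,3,4,6}; W {1,4,8}->{1,4}; Z {1,5,6,7}->{5,7}
Constraint 2 (Y < W) on D(Y)={1,3,4,6} D(W)={1,4}: Y {1,3,4,6}->{1,3}; W {1,4}->{4}
So after constraint 2: D(Z) = {5,7}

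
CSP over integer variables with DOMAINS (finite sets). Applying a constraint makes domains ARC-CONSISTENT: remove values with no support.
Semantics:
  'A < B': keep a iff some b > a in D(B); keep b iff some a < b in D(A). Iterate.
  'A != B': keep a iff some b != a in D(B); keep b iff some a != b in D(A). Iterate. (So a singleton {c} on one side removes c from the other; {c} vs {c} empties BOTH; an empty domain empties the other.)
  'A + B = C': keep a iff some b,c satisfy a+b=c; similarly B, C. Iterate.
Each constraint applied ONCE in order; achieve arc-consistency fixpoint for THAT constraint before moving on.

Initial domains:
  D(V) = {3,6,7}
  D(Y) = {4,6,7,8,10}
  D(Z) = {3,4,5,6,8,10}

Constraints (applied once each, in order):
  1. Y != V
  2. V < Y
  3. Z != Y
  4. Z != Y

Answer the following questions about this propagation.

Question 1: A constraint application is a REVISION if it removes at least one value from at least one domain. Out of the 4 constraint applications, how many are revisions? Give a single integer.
Answer: 0

Derivation:
Constraint 1 (Y != V) on D(Y)={4,6,7,8,10} D(V)={3,6,7}: no change => not a revision
Constraint 2 (V < Y) on D(V)={3,6,7} D(Y)={4,6,7,8,10}: no change => not a revision
Constraint 3 (Z != Y) on D(Z)={3,4,5,6,8,10} D(Y)={4,6,7,8,10}: no change => not a revision
Constraint 4 (Z != Y) on D(Z)={3,4,5,6,8,10} D(Y)={4,6,7,8,10}: no change => not a revision
Total revisions = 0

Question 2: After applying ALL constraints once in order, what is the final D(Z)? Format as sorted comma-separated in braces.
Answer: {3,4,5,6,8,10}

Derivation:
Constraint 1 (Y != V) on D(Y)={4,6,7,8,10} D(V)={3,6,7}: no change
Constraint 2 (V < Y) on D(V)={3,6,7} D(Y)={4,6,7,8,10}: no change
Constraint 3 (Z != Y) on D(Z)={3,4,5,6,8,10} D(Y)={4,6,7,8,10}: no change
Constraint 4 (Z != Y) on D(Z)={3,4,5,6,8,10} D(Y)={4,6,7,8,10}: no change
So after all 4 constraints: D(Z) = {3,4,5,6,8,10}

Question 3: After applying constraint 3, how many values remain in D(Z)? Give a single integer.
Constraint 1 (Y != V) on D(Y)={4,6,7,8,10} D(V)={3,6,7}: no change
Constraint 2 (V < Y) on D(V)={3,6,7} D(Y)={4,6,7,8,10}: no change
Constraint 3 (Z != Y) on D(Z)={3,4,5,6,8,10} D(Y)={4,6,7,8,10}: no change
So after constraint 3: D(Z)={3,4,5,6,8,10}, size = 6

Answer: 6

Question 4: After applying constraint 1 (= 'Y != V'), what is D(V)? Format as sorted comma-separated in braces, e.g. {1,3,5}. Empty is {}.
Answer: {3,6,7}

Derivation:
Constraint 1 (Y != V) on D(Y)={4,6,7,8,10} D(V)={3,6,7}: no change
So after constraint 1: D(V) = {3,6,7}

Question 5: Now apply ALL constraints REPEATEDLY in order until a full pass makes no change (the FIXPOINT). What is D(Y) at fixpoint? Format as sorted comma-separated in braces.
pass 0 (initial): D(Y)={4,6,7,8,10}
pass 1: no change
Fixpoint after 1 passes: D(Y) = {4,6,7,8,10}

Answer: {4,6,7,8,10}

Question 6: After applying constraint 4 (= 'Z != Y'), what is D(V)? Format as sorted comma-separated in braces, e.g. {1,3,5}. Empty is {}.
Constraint 1 (Y != V) on D(Y)={4,6,7,8,10} D(V)={3,6,7}: no change
Constraint 2 (V < Y) on D(V)={3,6,7} D(Y)={4,6,7,8,10}: no change
Constraint 3 (Z != Y) on D(Z)={3,4,5,6,8,10} D(Y)={4,6,7,8,10}: no change
Constraint 4 (Z != Y) on D(Z)={3,4,5,6,8,10} D(Y)={4,6,7,8,10}: no change
So after constraint 4: D(V) = {3,6,7}

Answer: {3,6,7}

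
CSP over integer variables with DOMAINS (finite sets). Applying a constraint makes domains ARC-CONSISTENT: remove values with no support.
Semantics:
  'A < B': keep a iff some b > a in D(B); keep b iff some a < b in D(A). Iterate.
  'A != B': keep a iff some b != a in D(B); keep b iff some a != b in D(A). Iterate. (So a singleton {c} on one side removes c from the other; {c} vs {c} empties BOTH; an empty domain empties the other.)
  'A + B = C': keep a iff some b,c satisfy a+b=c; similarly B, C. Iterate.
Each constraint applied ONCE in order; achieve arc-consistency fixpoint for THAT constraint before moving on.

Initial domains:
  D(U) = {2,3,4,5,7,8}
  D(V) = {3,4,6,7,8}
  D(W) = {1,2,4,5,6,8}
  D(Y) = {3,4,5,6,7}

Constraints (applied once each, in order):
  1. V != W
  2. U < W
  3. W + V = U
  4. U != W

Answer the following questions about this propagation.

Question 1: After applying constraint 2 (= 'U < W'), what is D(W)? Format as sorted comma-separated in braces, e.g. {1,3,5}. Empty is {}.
Answer: {4,5,6,8}

Derivation:
Constraint 1 (V != W) on D(V)={3,4,6,7,8} D(W)={1,2,4,5,6,8}: no change
Constraint 2 (U < W) on D(U)={2,3,4,5,7,8} D(W)={1,2,4,5,6,8}: U {2,3,4,5,7,8}->{2,3,4,5,7}; W {1,2,4,5,6,8}->{4,5,6,8}
So after constraint 2: D(W) = {4,5,6,8}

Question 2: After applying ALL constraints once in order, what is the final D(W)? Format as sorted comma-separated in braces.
Answer: {4}

Derivation:
Constraint 1 (V != W) on D(V)={3,4,6,7,8} D(W)={1,2,4,5,6,8}: no change
Constraint 2 (U < W) on D(U)={2,3,4,5,7,8} D(W)={1,2,4,5,6,8}: U {2,3,4,5,7,8}->{2,3,4,5,7}; W {1,2,4,5,6,8}->{4,5,6,8}
Constraint 3 (W + V = U) on D(W)={4,5,6,8} D(V)={3,4,6,7,8} D(U)={2,3,4,5,7}: W {4,5,6,8}->{4}; V {3,4,6,7,8}->{3}; U {2,3,4,5,7}->{7}
Constraint 4 (U != W) on D(U)={7} D(W)={4}: no change
So after all 4 constraints: D(W) = {4}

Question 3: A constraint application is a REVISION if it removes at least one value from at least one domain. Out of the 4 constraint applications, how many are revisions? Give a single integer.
Constraint 1 (V != W) on D(V)={3,4,6,7,8} D(W)={1,2,4,5,6,8}: no change => not a revision
Constraint 2 (U < W) on D(U)={2,3,4,5,7,8} D(W)={1,2,4,5,6,8}: U {2,3,4,5,7,8}->{2,3,4,5,7}; W {1,2,4,5,6,8}->{4,5,6,8} => REVISION
Constraint 3 (W + V = U) on D(W)={4,5,6,8} D(V)={3,4,6,7,8} D(U)={2,3,4,5,7}: W {4,5,6,8}->{4}; V {3,4,6,7,8}->{3}; U {2,3,4,5,7}->{7} => REVISION
Constraint 4 (U != W) on D(U)={7} D(W)={4}: no change => not a revision
Total revisions = 2

Answer: 2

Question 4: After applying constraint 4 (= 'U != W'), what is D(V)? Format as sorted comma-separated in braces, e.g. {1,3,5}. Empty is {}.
Answer: {3}

Derivation:
Constraint 1 (V != W) on D(V)={3,4,6,7,8} D(W)={1,2,4,5,6,8}: no change
Constraint 2 (U < W) on D(U)={2,3,4,5,7,8} D(W)={1,2,4,5,6,8}: U {2,3,4,5,7,8}->{2,3,4,5,7}; W {1,2,4,5,6,8}->{4,5,6,8}
Constraint 3 (W + V = U) on D(W)={4,5,6,8} D(V)={3,4,6,7,8} D(U)={2,3,4,5,7}: W {4,5,6,8}->{4}; V {3,4,6,7,8}->{3}; U {2,3,4,5,7}->{7}
Constraint 4 (U != W) on D(U)={7} D(W)={4}: no change
So after constraint 4: D(V) = {3}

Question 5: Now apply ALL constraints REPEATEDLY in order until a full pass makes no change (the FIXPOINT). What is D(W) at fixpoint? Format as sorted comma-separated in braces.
pass 0 (initial): D(W)={1,2,4,5,6,8}
pass 1: U {2,3,4,5,7,8}->{7}; V {3,4,6,7,8}->{3}; W {1,2,4,5,6,8}->{4}
pass 2: U {7}->{}; V {3}->{}; W {4}->{}
pass 3: no change
Fixpoint after 3 passes: D(W) = {}

Answer: {}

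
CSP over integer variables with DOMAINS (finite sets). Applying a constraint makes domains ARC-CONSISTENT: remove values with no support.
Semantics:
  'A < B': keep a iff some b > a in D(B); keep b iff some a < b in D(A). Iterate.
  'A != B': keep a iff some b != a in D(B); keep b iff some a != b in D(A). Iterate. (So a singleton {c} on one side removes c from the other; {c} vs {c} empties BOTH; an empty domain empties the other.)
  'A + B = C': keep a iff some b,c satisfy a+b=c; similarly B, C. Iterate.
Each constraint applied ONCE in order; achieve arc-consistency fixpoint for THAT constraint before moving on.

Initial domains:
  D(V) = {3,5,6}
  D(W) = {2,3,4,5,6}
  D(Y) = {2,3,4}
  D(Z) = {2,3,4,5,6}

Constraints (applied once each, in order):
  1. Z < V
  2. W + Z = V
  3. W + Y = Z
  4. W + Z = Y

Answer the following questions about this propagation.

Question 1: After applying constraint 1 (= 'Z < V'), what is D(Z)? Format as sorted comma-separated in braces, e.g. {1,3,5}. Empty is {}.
Answer: {2,3,4,5}

Derivation:
Constraint 1 (Z < V) on D(Z)={2,3,4,5,6} D(V)={3,5,6}: Z {2,3,4,5,6}->{2,3,4,5}
So after constraint 1: D(Z) = {2,3,4,5}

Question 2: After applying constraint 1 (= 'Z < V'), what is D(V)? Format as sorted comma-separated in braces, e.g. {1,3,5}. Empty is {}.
Answer: {3,5,6}

Derivation:
Constraint 1 (Z < V) on D(Z)={2,3,4,5,6} D(V)={3,5,6}: Z {2,3,4,5,6}->{2,3,4,5}
So after constraint 1: D(V) = {3,5,6}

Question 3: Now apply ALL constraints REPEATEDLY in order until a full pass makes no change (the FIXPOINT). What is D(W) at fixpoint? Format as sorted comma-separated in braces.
pass 0 (initial): D(W)={2,3,4,5,6}
pass 1: V {3,5,6}->{5,6}; W {2,3,4,5,6}->{}; Y {2,3,4}->{}; Z {2,3,4,5,6}->{}
pass 2: V {5,6}->{}
pass 3: no change
Fixpoint after 3 passes: D(W) = {}

Answer: {}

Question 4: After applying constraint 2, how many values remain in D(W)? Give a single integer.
Answer: 3

Derivation:
Constraint 1 (Z < V) on D(Z)={2,3,4,5,6} D(V)={3,5,6}: Z {2,3,4,5,6}->{2,3,4,5}
Constraint 2 (W + Z = V) on D(W)={2,3,4,5,6} D(Z)={2,3,4,5} D(V)={3,5,6}: W {2,3,4,5,6}->{2,3,4}; Z {2,3,4,5}->{2,3,4}; V {3,5,6}->{5,6}
So after constraint 2: D(W)={2,3,4}, size = 3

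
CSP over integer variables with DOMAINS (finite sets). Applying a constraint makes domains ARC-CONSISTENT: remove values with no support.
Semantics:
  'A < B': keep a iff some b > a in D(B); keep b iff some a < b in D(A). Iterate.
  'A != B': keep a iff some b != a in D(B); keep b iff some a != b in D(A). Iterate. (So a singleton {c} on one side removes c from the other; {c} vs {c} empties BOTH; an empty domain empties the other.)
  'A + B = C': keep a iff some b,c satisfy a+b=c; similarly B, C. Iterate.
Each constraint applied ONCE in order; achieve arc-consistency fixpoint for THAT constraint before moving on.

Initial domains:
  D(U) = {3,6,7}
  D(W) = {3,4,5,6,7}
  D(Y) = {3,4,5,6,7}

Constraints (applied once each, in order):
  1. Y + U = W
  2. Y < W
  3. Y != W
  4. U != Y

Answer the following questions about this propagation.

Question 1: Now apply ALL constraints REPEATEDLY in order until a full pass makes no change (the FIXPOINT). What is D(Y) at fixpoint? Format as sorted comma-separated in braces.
pass 0 (initial): D(Y)={3,4,5,6,7}
pass 1: U {3,6,7}->{3}; W {3,4,5,6,7}->{6,7}; Y {3,4,5,6,7}->{4}
pass 2: W {6,7}->{7}
pass 3: no change
Fixpoint after 3 passes: D(Y) = {4}

Answer: {4}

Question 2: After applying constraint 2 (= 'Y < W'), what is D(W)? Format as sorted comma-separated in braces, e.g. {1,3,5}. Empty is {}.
Constraint 1 (Y + U = W) on D(Y)={3,4,5,6,7} D(U)={3,6,7} D(W)={3,4,5,6,7}: Y {3,4,5,6,7}->{3,4}; U {3,6,7}->{3}; W {3,4,5,6,7}->{6,7}
Constraint 2 (Y < W) on D(Y)={3,4} D(W)={6,7}: no change
So after constraint 2: D(W) = {6,7}

Answer: {6,7}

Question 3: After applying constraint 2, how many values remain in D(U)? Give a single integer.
Answer: 1

Derivation:
Constraint 1 (Y + U = W) on D(Y)={3,4,5,6,7} D(U)={3,6,7} D(W)={3,4,5,6,7}: Y {3,4,5,6,7}->{3,4}; U {3,6,7}->{3}; W {3,4,5,6,7}->{6,7}
Constraint 2 (Y < W) on D(Y)={3,4} D(W)={6,7}: no change
So after constraint 2: D(U)={3}, size = 1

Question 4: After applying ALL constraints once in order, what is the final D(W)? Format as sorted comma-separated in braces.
Answer: {6,7}

Derivation:
Constraint 1 (Y + U = W) on D(Y)={3,4,5,6,7} D(U)={3,6,7} D(W)={3,4,5,6,7}: Y {3,4,5,6,7}->{3,4}; U {3,6,7}->{3}; W {3,4,5,6,7}->{6,7}
Constraint 2 (Y < W) on D(Y)={3,4} D(W)={6,7}: no change
Constraint 3 (Y != W) on D(Y)={3,4} D(W)={6,7}: no change
Constraint 4 (U != Y) on D(U)={3} D(Y)={3,4}: Y {3,4}->{4}
So after all 4 constraints: D(W) = {6,7}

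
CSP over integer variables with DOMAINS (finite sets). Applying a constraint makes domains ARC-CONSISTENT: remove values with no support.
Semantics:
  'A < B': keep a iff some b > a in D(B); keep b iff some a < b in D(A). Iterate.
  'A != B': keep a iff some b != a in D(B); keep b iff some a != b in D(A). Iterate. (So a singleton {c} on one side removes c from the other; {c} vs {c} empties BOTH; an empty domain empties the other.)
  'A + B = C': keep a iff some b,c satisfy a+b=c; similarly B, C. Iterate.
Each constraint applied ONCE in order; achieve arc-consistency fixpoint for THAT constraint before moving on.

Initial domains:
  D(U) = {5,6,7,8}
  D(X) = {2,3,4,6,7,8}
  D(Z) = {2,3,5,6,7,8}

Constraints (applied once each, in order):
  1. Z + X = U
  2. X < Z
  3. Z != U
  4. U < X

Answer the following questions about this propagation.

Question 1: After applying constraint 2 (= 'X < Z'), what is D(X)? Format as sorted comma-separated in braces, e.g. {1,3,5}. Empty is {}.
Answer: {2,3,4}

Derivation:
Constraint 1 (Z + X = U) on D(Z)={2,3,5,6,7,8} D(X)={2,3,4,6,7,8} D(U)={5,6,7,8}: Z {2,3,5,6,7,8}->{2,3,5,6}; X {2,3,4,6,7,8}->{2,3,4,6}
Constraint 2 (X < Z) on D(X)={2,3,4,6} D(Z)={2,3,5,6}: X {2,3,4,6}->{2,3,4}; Z {2,3,5,6}->{3,5,6}
So after constraint 2: D(X) = {2,3,4}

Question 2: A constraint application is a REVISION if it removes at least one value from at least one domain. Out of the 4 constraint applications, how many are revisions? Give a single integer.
Answer: 3

Derivation:
Constraint 1 (Z + X = U) on D(Z)={2,3,5,6,7,8} D(X)={2,3,4,6,7,8} D(U)={5,6,7,8}: Z {2,3,5,6,7,8}->{2,3,5,6}; X {2,3,4,6,7,8}->{2,3,4,6} => REVISION
Constraint 2 (X < Z) on D(X)={2,3,4,6} D(Z)={2,3,5,6}: X {2,3,4,6}->{2,3,4}; Z {2,3,5,6}->{3,5,6} => REVISION
Constraint 3 (Z != U) on D(Z)={3,5,6} D(U)={5,6,7,8}: no change => not a revision
Constraint 4 (U < X) on D(U)={5,6,7,8} D(X)={2,3,4}: U {5,6,7,8}->{}; X {2,3,4}->{} => REVISION
Total revisions = 3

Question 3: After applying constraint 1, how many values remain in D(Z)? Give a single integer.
Constraint 1 (Z + X = U) on D(Z)={2,3,5,6,7,8} D(X)={2,3,4,6,7,8} D(U)={5,6,7,8}: Z {2,3,5,6,7,8}->{2,3,5,6}; X {2,3,4,6,7,8}->{2,3,4,6}
So after constraint 1: D(Z)={2,3,5,6}, size = 4

Answer: 4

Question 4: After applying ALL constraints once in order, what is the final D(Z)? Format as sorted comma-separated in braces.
Constraint 1 (Z + X = U) on D(Z)={2,3,5,6,7,8} D(X)={2,3,4,6,7,8} D(U)={5,6,7,8}: Z {2,3,5,6,7,8}->{2,3,5,6}; X {2,3,4,6,7,8}->{2,3,4,6}
Constraint 2 (X < Z) on D(X)={2,3,4,6} D(Z)={2,3,5,6}: X {2,3,4,6}->{2,3,4}; Z {2,3,5,6}->{3,5,6}
Constraint 3 (Z != U) on D(Z)={3,5,6} D(U)={5,6,7,8}: no change
Constraint 4 (U < X) on D(U)={5,6,7,8} D(X)={2,3,4}: U {5,6,7,8}->{}; X {2,3,4}->{}
So after all 4 constraints: D(Z) = {3,5,6}

Answer: {3,5,6}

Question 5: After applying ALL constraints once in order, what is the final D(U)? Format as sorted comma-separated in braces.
Constraint 1 (Z + X = U) on D(Z)={2,3,5,6,7,8} D(X)={2,3,4,6,7,8} D(U)={5,6,7,8}: Z {2,3,5,6,7,8}->{2,3,5,6}; X {2,3,4,6,7,8}->{2,3,4,6}
Constraint 2 (X < Z) on D(X)={2,3,4,6} D(Z)={2,3,5,6}: X {2,3,4,6}->{2,3,4}; Z {2,3,5,6}->{3,5,6}
Constraint 3 (Z != U) on D(Z)={3,5,6} D(U)={5,6,7,8}: no change
Constraint 4 (U < X) on D(U)={5,6,7,8} D(X)={2,3,4}: U {5,6,7,8}->{}; X {2,3,4}->{}
So after all 4 constraints: D(U) = {}

Answer: {}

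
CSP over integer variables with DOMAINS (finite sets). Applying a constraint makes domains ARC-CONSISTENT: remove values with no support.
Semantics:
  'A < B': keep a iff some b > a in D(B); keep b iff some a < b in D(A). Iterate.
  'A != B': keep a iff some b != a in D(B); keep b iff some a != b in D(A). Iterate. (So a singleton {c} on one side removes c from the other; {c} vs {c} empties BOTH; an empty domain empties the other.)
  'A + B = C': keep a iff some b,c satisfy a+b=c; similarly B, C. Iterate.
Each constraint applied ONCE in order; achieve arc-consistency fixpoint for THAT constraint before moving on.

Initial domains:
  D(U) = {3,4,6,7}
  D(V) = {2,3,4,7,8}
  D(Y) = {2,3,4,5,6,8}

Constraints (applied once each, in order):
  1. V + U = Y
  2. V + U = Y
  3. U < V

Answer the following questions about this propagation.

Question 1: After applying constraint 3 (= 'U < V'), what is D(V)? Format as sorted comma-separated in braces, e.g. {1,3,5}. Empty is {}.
Constraint 1 (V + U = Y) on D(V)={2,3,4,7,8} D(U)={3,4,6,7} D(Y)={2,3,4,5,6,8}: V {2,3,4,7,8}->{2,3,4}; U {3,4,6,7}->{3,4,6}; Y {2,3,4,5,6,8}->{5,6,8}
Constraint 2 (V + U = Y) on D(V)={2,3,4} D(U)={3,4,6} D(Y)={5,6,8}: no change
Constraint 3 (U < V) on D(U)={3,4,6} D(V)={2,3,4}: U {3,4,6}->{3}; V {2,3,4}->{4}
So after constraint 3: D(V) = {4}

Answer: {4}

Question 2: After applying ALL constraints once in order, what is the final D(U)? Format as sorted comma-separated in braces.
Answer: {3}

Derivation:
Constraint 1 (V + U = Y) on D(V)={2,3,4,7,8} D(U)={3,4,6,7} D(Y)={2,3,4,5,6,8}: V {2,3,4,7,8}->{2,3,4}; U {3,4,6,7}->{3,4,6}; Y {2,3,4,5,6,8}->{5,6,8}
Constraint 2 (V + U = Y) on D(V)={2,3,4} D(U)={3,4,6} D(Y)={5,6,8}: no change
Constraint 3 (U < V) on D(U)={3,4,6} D(V)={2,3,4}: U {3,4,6}->{3}; V {2,3,4}->{4}
So after all 3 constraints: D(U) = {3}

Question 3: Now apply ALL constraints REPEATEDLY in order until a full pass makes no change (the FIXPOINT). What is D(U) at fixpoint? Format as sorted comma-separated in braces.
pass 0 (initial): D(U)={3,4,6,7}
pass 1: U {3,4,6,7}->{3}; V {2,3,4,7,8}->{4}; Y {2,3,4,5,6,8}->{5,6,8}
pass 2: U {3}->{}; V {4}->{}; Y {5,6,8}->{}
pass 3: no change
Fixpoint after 3 passes: D(U) = {}

Answer: {}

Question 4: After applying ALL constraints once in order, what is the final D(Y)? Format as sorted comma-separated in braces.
Answer: {5,6,8}

Derivation:
Constraint 1 (V + U = Y) on D(V)={2,3,4,7,8} D(U)={3,4,6,7} D(Y)={2,3,4,5,6,8}: V {2,3,4,7,8}->{2,3,4}; U {3,4,6,7}->{3,4,6}; Y {2,3,4,5,6,8}->{5,6,8}
Constraint 2 (V + U = Y) on D(V)={2,3,4} D(U)={3,4,6} D(Y)={5,6,8}: no change
Constraint 3 (U < V) on D(U)={3,4,6} D(V)={2,3,4}: U {3,4,6}->{3}; V {2,3,4}->{4}
So after all 3 constraints: D(Y) = {5,6,8}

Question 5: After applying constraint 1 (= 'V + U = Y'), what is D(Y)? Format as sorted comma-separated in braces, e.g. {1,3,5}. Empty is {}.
Constraint 1 (V + U = Y) on D(V)={2,3,4,7,8} D(U)={3,4,6,7} D(Y)={2,3,4,5,6,8}: V {2,3,4,7,8}->{2,3,4}; U {3,4,6,7}->{3,4,6}; Y {2,3,4,5,6,8}->{5,6,8}
So after constraint 1: D(Y) = {5,6,8}

Answer: {5,6,8}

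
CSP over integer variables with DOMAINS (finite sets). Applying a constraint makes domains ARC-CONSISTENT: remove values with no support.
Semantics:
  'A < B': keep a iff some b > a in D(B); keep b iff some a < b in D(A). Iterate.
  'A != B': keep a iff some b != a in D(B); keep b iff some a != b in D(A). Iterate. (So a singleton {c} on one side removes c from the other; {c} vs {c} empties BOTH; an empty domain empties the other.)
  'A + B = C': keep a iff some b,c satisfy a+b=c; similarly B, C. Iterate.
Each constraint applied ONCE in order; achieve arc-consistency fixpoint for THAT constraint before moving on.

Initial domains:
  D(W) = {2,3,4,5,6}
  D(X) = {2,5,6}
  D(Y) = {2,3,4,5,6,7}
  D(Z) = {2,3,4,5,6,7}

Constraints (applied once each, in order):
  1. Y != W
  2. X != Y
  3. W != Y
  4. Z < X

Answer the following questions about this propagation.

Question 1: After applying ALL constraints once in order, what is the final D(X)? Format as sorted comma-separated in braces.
Constraint 1 (Y != W) on D(Y)={2,3,4,5,6,7} D(W)={2,3,4,5,6}: no change
Constraint 2 (X != Y) on D(X)={2,5,6} D(Y)={2,3,4,5,6,7}: no change
Constraint 3 (W != Y) on D(W)={2,3,4,5,6} D(Y)={2,3,4,5,6,7}: no change
Constraint 4 (Z < X) on D(Z)={2,3,4,5,6,7} D(X)={2,5,6}: Z {2,3,4,5,6,7}->{2,3,4,5}; X {2,5,6}->{5,6}
So after all 4 constraints: D(X) = {5,6}

Answer: {5,6}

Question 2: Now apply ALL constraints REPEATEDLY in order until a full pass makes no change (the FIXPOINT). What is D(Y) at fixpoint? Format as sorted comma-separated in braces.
pass 0 (initial): D(Y)={2,3,4,5,6,7}
pass 1: X {2,5,6}->{5,6}; Z {2,3,4,5,6,7}->{2,3,4,5}
pass 2: no change
Fixpoint after 2 passes: D(Y) = {2,3,4,5,6,7}

Answer: {2,3,4,5,6,7}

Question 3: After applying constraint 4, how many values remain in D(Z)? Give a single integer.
Answer: 4

Derivation:
Constraint 1 (Y != W) on D(Y)={2,3,4,5,6,7} D(W)={2,3,4,5,6}: no change
Constraint 2 (X != Y) on D(X)={2,5,6} D(Y)={2,3,4,5,6,7}: no change
Constraint 3 (W != Y) on D(W)={2,3,4,5,6} D(Y)={2,3,4,5,6,7}: no change
Constraint 4 (Z < X) on D(Z)={2,3,4,5,6,7} D(X)={2,5,6}: Z {2,3,4,5,6,7}->{2,3,4,5}; X {2,5,6}->{5,6}
So after constraint 4: D(Z)={2,3,4,5}, size = 4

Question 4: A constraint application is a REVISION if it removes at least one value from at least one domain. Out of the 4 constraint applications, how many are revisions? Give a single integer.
Constraint 1 (Y != W) on D(Y)={2,3,4,5,6,7} D(W)={2,3,4,5,6}: no change => not a revision
Constraint 2 (X != Y) on D(X)={2,5,6} D(Y)={2,3,4,5,6,7}: no change => not a revision
Constraint 3 (W != Y) on D(W)={2,3,4,5,6} D(Y)={2,3,4,5,6,7}: no change => not a revision
Constraint 4 (Z < X) on D(Z)={2,3,4,5,6,7} D(X)={2,5,6}: Z {2,3,4,5,6,7}->{2,3,4,5}; X {2,5,6}->{5,6} => REVISION
Total revisions = 1

Answer: 1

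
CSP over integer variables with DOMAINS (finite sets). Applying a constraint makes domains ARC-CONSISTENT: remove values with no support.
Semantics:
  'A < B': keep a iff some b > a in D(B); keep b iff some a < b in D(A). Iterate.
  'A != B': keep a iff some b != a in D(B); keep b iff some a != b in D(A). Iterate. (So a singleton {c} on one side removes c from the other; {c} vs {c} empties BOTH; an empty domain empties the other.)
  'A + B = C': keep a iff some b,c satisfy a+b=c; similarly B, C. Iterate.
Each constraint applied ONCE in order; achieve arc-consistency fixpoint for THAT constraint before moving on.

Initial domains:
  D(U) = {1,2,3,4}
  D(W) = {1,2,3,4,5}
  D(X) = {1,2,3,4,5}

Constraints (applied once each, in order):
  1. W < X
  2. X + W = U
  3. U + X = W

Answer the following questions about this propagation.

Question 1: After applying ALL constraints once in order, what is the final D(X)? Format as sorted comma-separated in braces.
Answer: {}

Derivation:
Constraint 1 (W < X) on D(W)={1,2,3,4,5} D(X)={1,2,3,4,5}: W {1,2,3,4,5}->{1,2,3,4}; X {1,2,3,4,5}->{2,3,4,5}
Constraint 2 (X + W = U) on D(X)={2,3,4,5} D(W)={1,2,3,4} D(U)={1,2,3,4}: X {2,3,4,5}->{2,3}; W {1,2,3,4}->{1,2}; U {1,2,3,4}->{3,4}
Constraint 3 (U + X = W) on D(U)={3,4} D(X)={2,3} D(W)={1,2}: U {3,4}->{}; X {2,3}->{}; W {1,2}->{}
So after all 3 constraints: D(X) = {}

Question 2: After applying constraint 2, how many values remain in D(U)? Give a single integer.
Answer: 2

Derivation:
Constraint 1 (W < X) on D(W)={1,2,3,4,5} D(X)={1,2,3,4,5}: W {1,2,3,4,5}->{1,2,3,4}; X {1,2,3,4,5}->{2,3,4,5}
Constraint 2 (X + W = U) on D(X)={2,3,4,5} D(W)={1,2,3,4} D(U)={1,2,3,4}: X {2,3,4,5}->{2,3}; W {1,2,3,4}->{1,2}; U {1,2,3,4}->{3,4}
So after constraint 2: D(U)={3,4}, size = 2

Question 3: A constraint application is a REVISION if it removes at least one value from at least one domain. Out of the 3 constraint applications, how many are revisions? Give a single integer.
Constraint 1 (W < X) on D(W)={1,2,3,4,5} D(X)={1,2,3,4,5}: W {1,2,3,4,5}->{1,2,3,4}; X {1,2,3,4,5}->{2,3,4,5} => REVISION
Constraint 2 (X + W = U) on D(X)={2,3,4,5} D(W)={1,2,3,4} D(U)={1,2,3,4}: X {2,3,4,5}->{2,3}; W {1,2,3,4}->{1,2}; U {1,2,3,4}->{3,4} => REVISION
Constraint 3 (U + X = W) on D(U)={3,4} D(X)={2,3} D(W)={1,2}: U {3,4}->{}; X {2,3}->{}; W {1,2}->{} => REVISION
Total revisions = 3

Answer: 3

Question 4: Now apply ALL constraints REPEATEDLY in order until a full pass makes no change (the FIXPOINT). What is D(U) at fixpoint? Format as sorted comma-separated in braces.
Answer: {}

Derivation:
pass 0 (initial): D(U)={1,2,3,4}
pass 1: U {1,2,3,4}->{}; W {1,2,3,4,5}->{}; X {1,2,3,4,5}->{}
pass 2: no change
Fixpoint after 2 passes: D(U) = {}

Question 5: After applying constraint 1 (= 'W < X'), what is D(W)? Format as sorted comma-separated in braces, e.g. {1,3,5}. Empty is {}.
Answer: {1,2,3,4}

Derivation:
Constraint 1 (W < X) on D(W)={1,2,3,4,5} D(X)={1,2,3,4,5}: W {1,2,3,4,5}->{1,2,3,4}; X {1,2,3,4,5}->{2,3,4,5}
So after constraint 1: D(W) = {1,2,3,4}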